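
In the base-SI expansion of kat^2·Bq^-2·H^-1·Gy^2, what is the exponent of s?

kat = mol/s = s⁻¹·mol (catalytic activity).
So kat² = s⁻²·mol².
Bq = 1/s = s⁻¹ (activity is decays per second).
So Bq⁻² = s².
H = Wb/A (inductance = flux per current),
    = kg·m²·s⁻²·A⁻².
So H⁻¹ = kg⁻¹·m⁻²·s²·A².
Gy = J/kg (absorbed dose = energy per mass),
    = m²·s⁻².
So Gy² = m⁴·s⁻⁴.
Combining: kat²·Bq⁻²·H⁻¹·Gy² = (s⁻²·mol²) · s² · (kg⁻¹·m⁻²·s²·A²) · (m⁴·s⁻⁴) = kg⁻¹·m²·s⁻²·A²·mol².
The exponent of s is -2.

-2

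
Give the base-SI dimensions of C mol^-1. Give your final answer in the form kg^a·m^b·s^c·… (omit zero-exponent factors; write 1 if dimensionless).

C = A·s = s·A (charge = current × time).
Combining: C·mol⁻¹ = (s·A) · mol⁻¹ = s·A·mol⁻¹.

s·A·mol⁻¹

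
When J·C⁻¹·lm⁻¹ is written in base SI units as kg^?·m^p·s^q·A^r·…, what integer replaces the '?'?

J = N·m (work = force × distance),
    = kg·m²·s⁻².
C = A·s = s·A (charge = current × time).
So C⁻¹ = s⁻¹·A⁻¹.
lm = cd·sr = cd (luminous flux; sr is dimensionless).
So lm⁻¹ = cd⁻¹.
Combining: J·C⁻¹·lm⁻¹ = (kg·m²·s⁻²) · (s⁻¹·A⁻¹) · cd⁻¹ = kg·m²·s⁻³·A⁻¹·cd⁻¹.
The exponent of kg is 1.

1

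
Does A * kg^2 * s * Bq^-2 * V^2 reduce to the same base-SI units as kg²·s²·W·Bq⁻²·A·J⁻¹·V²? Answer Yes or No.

Yes

Left side:
  Bq = s⁻¹.
  So Bq⁻² = s².
  V = kg·m²·s⁻³·A⁻¹.
  So V² = kg²·m⁴·s⁻⁶·A⁻².
  Combining: A·kg²·s·Bq⁻²·V² = A · kg² · s · s² · (kg²·m⁴·s⁻⁶·A⁻²) = kg⁴·m⁴·s⁻³·A⁻¹.
Right side:
  W = J/s (power = energy per time),
      = kg·m²·s⁻³.
  Bq = 1/s = s⁻¹ (activity is decays per second).
  So Bq⁻² = s².
  J = N·m (work = force × distance),
      = kg·m²·s⁻².
  So J⁻¹ = kg⁻¹·m⁻²·s².
  V = W/A (potential = power per current),
      = kg·m²·s⁻³·A⁻¹.
  So V² = kg²·m⁴·s⁻⁶·A⁻².
  Combining: kg²·s²·W·Bq⁻²·A·J⁻¹·V² = kg² · s² · (kg·m²·s⁻³) · s² · A · (kg⁻¹·m⁻²·s²) · (kg²·m⁴·s⁻⁶·A⁻²) = kg⁴·m⁴·s⁻³·A⁻¹.
Both reduce to kg⁴·m⁴·s⁻³·A⁻¹.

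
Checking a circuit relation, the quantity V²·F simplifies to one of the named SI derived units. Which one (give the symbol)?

V = kg·m²·s⁻³·A⁻¹.
So V² = kg²·m⁴·s⁻⁶·A⁻².
F = kg⁻¹·m⁻²·s⁴·A².
Combining: V²·F = (kg²·m⁴·s⁻⁶·A⁻²) · (kg⁻¹·m⁻²·s⁴·A²) = kg·m²·s⁻².
kg·m²·s⁻² is the base-SI form of the joule.

J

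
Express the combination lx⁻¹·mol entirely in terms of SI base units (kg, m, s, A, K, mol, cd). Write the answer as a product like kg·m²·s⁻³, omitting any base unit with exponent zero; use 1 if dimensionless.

m²·mol·cd⁻¹

lx = m⁻²·cd.
So lx⁻¹ = m²·cd⁻¹.
Combining: lx⁻¹·mol = (m²·cd⁻¹) · mol = m²·mol·cd⁻¹.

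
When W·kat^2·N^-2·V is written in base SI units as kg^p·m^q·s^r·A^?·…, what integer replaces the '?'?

W = J/s (power = energy per time),
    = kg·m²·s⁻³.
kat = mol/s = s⁻¹·mol (catalytic activity).
So kat² = s⁻²·mol².
N = kg·m/s² = kg·m·s⁻² (force = mass × acceleration).
So N⁻² = kg⁻²·m⁻²·s⁴.
V = W/A (potential = power per current),
    = kg·m²·s⁻³·A⁻¹.
Combining: W·kat²·N⁻²·V = (kg·m²·s⁻³) · (s⁻²·mol²) · (kg⁻²·m⁻²·s⁴) · (kg·m²·s⁻³·A⁻¹) = m²·s⁻⁴·A⁻¹·mol².
The exponent of A is -1.

-1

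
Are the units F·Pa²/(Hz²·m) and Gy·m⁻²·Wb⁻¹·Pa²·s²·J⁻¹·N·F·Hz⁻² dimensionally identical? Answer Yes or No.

Left side:
  Hz = 1/s = s⁻¹ (frequency is cycles per second).
  So Hz⁻² = s².
  F = C/V (capacitance = charge per voltage),
      = A·s/(kg·m²·s⁻³·A⁻¹) (substituting C and V),
      = kg⁻¹·m⁻²·s⁴·A².
  Pa = N/m² (pressure = force per area),
      = kg·m⁻¹·s⁻².
  So Pa² = kg²·m⁻²·s⁻⁴.
  Combining: Hz⁻²·F·Pa²·m⁻¹ = s² · (kg⁻¹·m⁻²·s⁴·A²) · (kg²·m⁻²·s⁻⁴) · m⁻¹ = kg·m⁻⁵·s²·A².
Right side:
  Gy = m²·s⁻².
  Wb = kg·m²·s⁻²·A⁻¹.
  So Wb⁻¹ = kg⁻¹·m⁻²·s²·A.
  Pa = kg·m⁻¹·s⁻².
  So Pa² = kg²·m⁻²·s⁻⁴.
  J = kg·m²·s⁻².
  So J⁻¹ = kg⁻¹·m⁻²·s².
  N = kg·m·s⁻².
  F = kg⁻¹·m⁻²·s⁴·A².
  Hz = s⁻¹.
  So Hz⁻² = s².
  Combining: Gy·m⁻²·Wb⁻¹·Pa²·s²·J⁻¹·N·F·Hz⁻² = (m²·s⁻²) · m⁻² · (kg⁻¹·m⁻²·s²·A) · (kg²·m⁻²·s⁻⁴) · s² · (kg⁻¹·m⁻²·s²) · (kg·m·s⁻²) · (kg⁻¹·m⁻²·s⁴·A²) · s² = m⁻⁷·s⁴·A³.
Left is kg·m⁻⁵·s²·A²; right is m⁻⁷·s⁴·A³ — different.

No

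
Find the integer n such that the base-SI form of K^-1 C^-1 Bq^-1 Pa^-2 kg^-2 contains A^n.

-1

C = s·A.
So C⁻¹ = s⁻¹·A⁻¹.
Bq = s⁻¹.
So Bq⁻¹ = s.
Pa = kg·m⁻¹·s⁻².
So Pa⁻² = kg⁻²·m²·s⁴.
Combining: K⁻¹·C⁻¹·Bq⁻¹·Pa⁻²·kg⁻² = K⁻¹ · (s⁻¹·A⁻¹) · s · (kg⁻²·m²·s⁴) · kg⁻² = kg⁻⁴·m²·s⁴·A⁻¹·K⁻¹.
The exponent of A is -1.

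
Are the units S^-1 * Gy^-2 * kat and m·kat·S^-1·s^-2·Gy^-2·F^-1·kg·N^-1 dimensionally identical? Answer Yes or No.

No

Left side:
  S = 1/Ω (conductance is reciprocal resistance),
      = kg⁻¹·m⁻²·s³·A².
  So S⁻¹ = kg·m²·s⁻³·A⁻².
  Gy = J/kg (absorbed dose = energy per mass),
      = m²·s⁻².
  So Gy⁻² = m⁻⁴·s⁴.
  kat = mol/s = s⁻¹·mol (catalytic activity).
  Combining: S⁻¹·Gy⁻²·kat = (kg·m²·s⁻³·A⁻²) · (m⁻⁴·s⁴) · (s⁻¹·mol) = kg·m⁻²·A⁻²·mol.
Right side:
  kat = mol/s = s⁻¹·mol (catalytic activity).
  S = 1/Ω (conductance is reciprocal resistance),
      = kg⁻¹·m⁻²·s³·A².
  So S⁻¹ = kg·m²·s⁻³·A⁻².
  Gy = J/kg (absorbed dose = energy per mass),
      = m²·s⁻².
  So Gy⁻² = m⁻⁴·s⁴.
  F = C/V (capacitance = charge per voltage),
      = A·s/(kg·m²·s⁻³·A⁻¹) (substituting C and V),
      = kg⁻¹·m⁻²·s⁴·A².
  So F⁻¹ = kg·m²·s⁻⁴·A⁻².
  N = kg·m/s² = kg·m·s⁻² (force = mass × acceleration).
  So N⁻¹ = kg⁻¹·m⁻¹·s².
  Combining: m·kat·S⁻¹·s⁻²·Gy⁻²·F⁻¹·kg·N⁻¹ = m · (s⁻¹·mol) · (kg·m²·s⁻³·A⁻²) · s⁻² · (m⁻⁴·s⁴) · (kg·m²·s⁻⁴·A⁻²) · kg · (kg⁻¹·m⁻¹·s²) = kg²·s⁻⁴·A⁻⁴·mol.
Left is kg·m⁻²·A⁻²·mol; right is kg²·s⁻⁴·A⁻⁴·mol — different.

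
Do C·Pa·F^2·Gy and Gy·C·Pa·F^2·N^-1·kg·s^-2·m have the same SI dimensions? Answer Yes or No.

Yes

Left side:
  C = A·s = s·A (charge = current × time).
  Pa = N/m² (pressure = force per area),
      = kg·m⁻¹·s⁻².
  F = C/V (capacitance = charge per voltage),
      = A·s/(kg·m²·s⁻³·A⁻¹) (substituting C and V),
      = kg⁻¹·m⁻²·s⁴·A².
  So F² = kg⁻²·m⁻⁴·s⁸·A⁴.
  Gy = J/kg (absorbed dose = energy per mass),
      = m²·s⁻².
  Combining: C·Pa·F²·Gy = (s·A) · (kg·m⁻¹·s⁻²) · (kg⁻²·m⁻⁴·s⁸·A⁴) · (m²·s⁻²) = kg⁻¹·m⁻³·s⁵·A⁵.
Right side:
  Gy = m²·s⁻².
  C = s·A.
  Pa = kg·m⁻¹·s⁻².
  F = kg⁻¹·m⁻²·s⁴·A².
  So F² = kg⁻²·m⁻⁴·s⁸·A⁴.
  N = kg·m·s⁻².
  So N⁻¹ = kg⁻¹·m⁻¹·s².
  Combining: Gy·C·Pa·F²·N⁻¹·kg·s⁻²·m = (m²·s⁻²) · (s·A) · (kg·m⁻¹·s⁻²) · (kg⁻²·m⁻⁴·s⁸·A⁴) · (kg⁻¹·m⁻¹·s²) · kg · s⁻² · m = kg⁻¹·m⁻³·s⁵·A⁵.
Both reduce to kg⁻¹·m⁻³·s⁵·A⁵.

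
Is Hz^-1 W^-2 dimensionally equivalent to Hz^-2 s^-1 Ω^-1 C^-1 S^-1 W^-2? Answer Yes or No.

Left side:
  Hz = 1/s = s⁻¹ (frequency is cycles per second).
  So Hz⁻¹ = s.
  W = J/s (power = energy per time),
      = kg·m²·s⁻³.
  So W⁻² = kg⁻²·m⁻⁴·s⁶.
  Combining: Hz⁻¹·W⁻² = s · (kg⁻²·m⁻⁴·s⁶) = kg⁻²·m⁻⁴·s⁷.
Right side:
  Hz = s⁻¹.
  So Hz⁻² = s².
  Ω = kg·m²·s⁻³·A⁻².
  So Ω⁻¹ = kg⁻¹·m⁻²·s³·A².
  C = s·A.
  So C⁻¹ = s⁻¹·A⁻¹.
  S = kg⁻¹·m⁻²·s³·A².
  So S⁻¹ = kg·m²·s⁻³·A⁻².
  W = kg·m²·s⁻³.
  So W⁻² = kg⁻²·m⁻⁴·s⁶.
  Combining: Hz⁻²·s⁻¹·Ω⁻¹·C⁻¹·S⁻¹·W⁻² = s² · s⁻¹ · (kg⁻¹·m⁻²·s³·A²) · (s⁻¹·A⁻¹) · (kg·m²·s⁻³·A⁻²) · (kg⁻²·m⁻⁴·s⁶) = kg⁻²·m⁻⁴·s⁶·A⁻¹.
Left is kg⁻²·m⁻⁴·s⁷; right is kg⁻²·m⁻⁴·s⁶·A⁻¹ — different.

No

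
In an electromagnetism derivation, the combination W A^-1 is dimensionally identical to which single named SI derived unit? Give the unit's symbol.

W = J/s (power = energy per time),
    = kg·m²·s⁻³.
Combining: W·A⁻¹ = (kg·m²·s⁻³) · A⁻¹ = kg·m²·s⁻³·A⁻¹.
kg·m²·s⁻³·A⁻¹ is the base-SI form of the volt.

V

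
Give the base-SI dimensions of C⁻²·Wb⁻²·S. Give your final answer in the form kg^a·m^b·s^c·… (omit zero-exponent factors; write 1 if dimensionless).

C = s·A.
So C⁻² = s⁻²·A⁻².
Wb = kg·m²·s⁻²·A⁻¹.
So Wb⁻² = kg⁻²·m⁻⁴·s⁴·A².
S = kg⁻¹·m⁻²·s³·A².
Combining: C⁻²·Wb⁻²·S = (s⁻²·A⁻²) · (kg⁻²·m⁻⁴·s⁴·A²) · (kg⁻¹·m⁻²·s³·A²) = kg⁻³·m⁻⁶·s⁵·A².

kg⁻³·m⁻⁶·s⁵·A²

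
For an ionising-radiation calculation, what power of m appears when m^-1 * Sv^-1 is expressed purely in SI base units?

Sv = J/kg (equivalent dose = energy per mass),
    = m²·s⁻².
So Sv⁻¹ = m⁻²·s².
Combining: m⁻¹·Sv⁻¹ = m⁻¹ · (m⁻²·s²) = m⁻³·s².
The exponent of m is -3.

-3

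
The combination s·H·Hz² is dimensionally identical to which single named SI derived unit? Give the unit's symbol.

H = Wb/A (inductance = flux per current),
    = kg·m²·s⁻²·A⁻².
Hz = 1/s = s⁻¹ (frequency is cycles per second).
So Hz² = s⁻².
Combining: s·H·Hz² = s · (kg·m²·s⁻²·A⁻²) · s⁻² = kg·m²·s⁻³·A⁻².
kg·m²·s⁻³·A⁻² is the base-SI form of the ohm.

Ω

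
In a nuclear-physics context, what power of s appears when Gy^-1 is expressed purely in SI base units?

Gy = m²·s⁻².
So Gy⁻¹ = m⁻²·s².
The exponent of s is 2.

2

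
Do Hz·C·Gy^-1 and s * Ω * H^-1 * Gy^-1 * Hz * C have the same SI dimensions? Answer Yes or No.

Yes

Left side:
  Hz = 1/s = s⁻¹ (frequency is cycles per second).
  C = A·s = s·A (charge = current × time).
  Gy = J/kg (absorbed dose = energy per mass),
      = m²·s⁻².
  So Gy⁻¹ = m⁻²·s².
  Combining: Hz·C·Gy⁻¹ = s⁻¹ · (s·A) · (m⁻²·s²) = m⁻²·s²·A.
Right side:
  Ω = V/A (resistance = voltage per current),
      = kg·m²·s⁻³·A⁻².
  H = Wb/A (inductance = flux per current),
      = kg·m²·s⁻²·A⁻².
  So H⁻¹ = kg⁻¹·m⁻²·s²·A².
  Gy = J/kg (absorbed dose = energy per mass),
      = m²·s⁻².
  So Gy⁻¹ = m⁻²·s².
  Hz = 1/s = s⁻¹ (frequency is cycles per second).
  C = A·s = s·A (charge = current × time).
  Combining: s·Ω·H⁻¹·Gy⁻¹·Hz·C = s · (kg·m²·s⁻³·A⁻²) · (kg⁻¹·m⁻²·s²·A²) · (m⁻²·s²) · s⁻¹ · (s·A) = m⁻²·s²·A.
Both reduce to m⁻²·s²·A.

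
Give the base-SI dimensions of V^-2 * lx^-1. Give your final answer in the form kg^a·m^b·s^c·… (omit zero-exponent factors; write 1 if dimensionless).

V = W/A (potential = power per current),
    = kg·m²·s⁻³·A⁻¹.
So V⁻² = kg⁻²·m⁻⁴·s⁶·A².
lx = lm/m² (illuminance = luminous flux per area),
    = m⁻²·cd.
So lx⁻¹ = m²·cd⁻¹.
Combining: V⁻²·lx⁻¹ = (kg⁻²·m⁻⁴·s⁶·A²) · (m²·cd⁻¹) = kg⁻²·m⁻²·s⁶·A²·cd⁻¹.

kg⁻²·m⁻²·s⁶·A²·cd⁻¹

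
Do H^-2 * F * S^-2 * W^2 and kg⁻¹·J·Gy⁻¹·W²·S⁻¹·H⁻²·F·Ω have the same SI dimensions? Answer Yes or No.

Left side:
  H = kg·m²·s⁻²·A⁻².
  So H⁻² = kg⁻²·m⁻⁴·s⁴·A⁴.
  F = kg⁻¹·m⁻²·s⁴·A².
  S = kg⁻¹·m⁻²·s³·A².
  So S⁻² = kg²·m⁴·s⁻⁶·A⁻⁴.
  W = kg·m²·s⁻³.
  So W² = kg²·m⁴·s⁻⁶.
  Combining: H⁻²·F·S⁻²·W² = (kg⁻²·m⁻⁴·s⁴·A⁴) · (kg⁻¹·m⁻²·s⁴·A²) · (kg²·m⁴·s⁻⁶·A⁻⁴) · (kg²·m⁴·s⁻⁶) = kg·m²·s⁻⁴·A².
Right side:
  J = kg·m²·s⁻².
  Gy = m²·s⁻².
  So Gy⁻¹ = m⁻²·s².
  W = kg·m²·s⁻³.
  So W² = kg²·m⁴·s⁻⁶.
  S = kg⁻¹·m⁻²·s³·A².
  So S⁻¹ = kg·m²·s⁻³·A⁻².
  H = kg·m²·s⁻²·A⁻².
  So H⁻² = kg⁻²·m⁻⁴·s⁴·A⁴.
  F = kg⁻¹·m⁻²·s⁴·A².
  Ω = kg·m²·s⁻³·A⁻².
  Combining: kg⁻¹·J·Gy⁻¹·W²·S⁻¹·H⁻²·F·Ω = kg⁻¹ · (kg·m²·s⁻²) · (m⁻²·s²) · (kg²·m⁴·s⁻⁶) · (kg·m²·s⁻³·A⁻²) · (kg⁻²·m⁻⁴·s⁴·A⁴) · (kg⁻¹·m⁻²·s⁴·A²) · (kg·m²·s⁻³·A⁻²) = kg·m²·s⁻⁴·A².
Both reduce to kg·m²·s⁻⁴·A².

Yes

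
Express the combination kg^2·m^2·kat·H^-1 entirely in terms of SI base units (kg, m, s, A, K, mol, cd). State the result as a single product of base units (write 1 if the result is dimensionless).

kg·s·A²·mol

kat = mol/s = s⁻¹·mol (catalytic activity).
H = Wb/A (inductance = flux per current),
    = kg·m²·s⁻²·A⁻².
So H⁻¹ = kg⁻¹·m⁻²·s²·A².
Combining: kg²·m²·kat·H⁻¹ = kg² · m² · (s⁻¹·mol) · (kg⁻¹·m⁻²·s²·A²) = kg·s·A²·mol.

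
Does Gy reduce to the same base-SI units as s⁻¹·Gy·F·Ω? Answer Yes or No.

Left side:
  Gy = m²·s⁻².
Right side:
  Gy = J/kg (absorbed dose = energy per mass),
      = m²·s⁻².
  F = C/V (capacitance = charge per voltage),
      = A·s/(kg·m²·s⁻³·A⁻¹) (substituting C and V),
      = kg⁻¹·m⁻²·s⁴·A².
  Ω = V/A (resistance = voltage per current),
      = kg·m²·s⁻³·A⁻².
  Combining: s⁻¹·Gy·F·Ω = s⁻¹ · (m²·s⁻²) · (kg⁻¹·m⁻²·s⁴·A²) · (kg·m²·s⁻³·A⁻²) = m²·s⁻².
Both reduce to m²·s⁻².

Yes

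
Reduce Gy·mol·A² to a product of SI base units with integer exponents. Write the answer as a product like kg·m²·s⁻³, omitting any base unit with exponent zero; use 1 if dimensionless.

Gy = m²·s⁻².
Combining: Gy·mol·A² = (m²·s⁻²) · mol · A² = m²·s⁻²·A²·mol.

m²·s⁻²·A²·mol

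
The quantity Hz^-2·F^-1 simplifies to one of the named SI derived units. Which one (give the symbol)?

Hz = s⁻¹.
So Hz⁻² = s².
F = kg⁻¹·m⁻²·s⁴·A².
So F⁻¹ = kg·m²·s⁻⁴·A⁻².
Combining: Hz⁻²·F⁻¹ = s² · (kg·m²·s⁻⁴·A⁻²) = kg·m²·s⁻²·A⁻².
kg·m²·s⁻²·A⁻² is the base-SI form of the henry.

H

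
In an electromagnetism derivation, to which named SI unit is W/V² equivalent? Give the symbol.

S

W = J/s (power = energy per time),
    = kg·m²·s⁻³.
V = W/A (potential = power per current),
    = kg·m²·s⁻³·A⁻¹.
So V⁻² = kg⁻²·m⁻⁴·s⁶·A².
Combining: W·V⁻² = (kg·m²·s⁻³) · (kg⁻²·m⁻⁴·s⁶·A²) = kg⁻¹·m⁻²·s³·A².
kg⁻¹·m⁻²·s³·A² is the base-SI form of the siemens.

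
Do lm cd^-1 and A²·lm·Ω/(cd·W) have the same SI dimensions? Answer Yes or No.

Yes

Left side:
  lm = cd·sr = cd (luminous flux; sr is dimensionless).
  Combining: lm·cd⁻¹ = cd · cd⁻¹ = 1.
Right side:
  W = J/s (power = energy per time),
      = kg·m²·s⁻³.
  So W⁻¹ = kg⁻¹·m⁻²·s³.
  lm = cd·sr = cd (luminous flux; sr is dimensionless).
  Ω = V/A (resistance = voltage per current),
      = kg·m²·s⁻³·A⁻².
  Combining: A²·cd⁻¹·W⁻¹·lm·Ω = A² · cd⁻¹ · (kg⁻¹·m⁻²·s³) · cd · (kg·m²·s⁻³·A⁻²) = 1.
Both reduce to 1.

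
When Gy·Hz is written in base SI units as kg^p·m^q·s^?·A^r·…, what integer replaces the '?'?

-3

Gy = J/kg (absorbed dose = energy per mass),
    = m²·s⁻².
Hz = 1/s = s⁻¹ (frequency is cycles per second).
Combining: Gy·Hz = (m²·s⁻²) · s⁻¹ = m²·s⁻³.
The exponent of s is -3.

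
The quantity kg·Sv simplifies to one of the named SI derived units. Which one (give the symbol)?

Sv = J/kg (equivalent dose = energy per mass),
    = m²·s⁻².
Combining: kg·Sv = kg · (m²·s⁻²) = kg·m²·s⁻².
kg·m²·s⁻² is the base-SI form of the joule.

J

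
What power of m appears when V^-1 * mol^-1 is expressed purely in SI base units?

V = kg·m²·s⁻³·A⁻¹.
So V⁻¹ = kg⁻¹·m⁻²·s³·A.
Combining: V⁻¹·mol⁻¹ = (kg⁻¹·m⁻²·s³·A) · mol⁻¹ = kg⁻¹·m⁻²·s³·A·mol⁻¹.
The exponent of m is -2.

-2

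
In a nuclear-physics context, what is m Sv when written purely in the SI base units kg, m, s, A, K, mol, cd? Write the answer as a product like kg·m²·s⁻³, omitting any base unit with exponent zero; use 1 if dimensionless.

Sv = J/kg (equivalent dose = energy per mass),
    = m²·s⁻².
Combining: m·Sv = m · (m²·s⁻²) = m³·s⁻².

m³·s⁻²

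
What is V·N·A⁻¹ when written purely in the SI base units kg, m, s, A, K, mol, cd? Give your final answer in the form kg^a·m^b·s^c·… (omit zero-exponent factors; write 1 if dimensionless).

kg²·m³·s⁻⁵·A⁻²

V = kg·m²·s⁻³·A⁻¹.
N = kg·m·s⁻².
Combining: V·N·A⁻¹ = (kg·m²·s⁻³·A⁻¹) · (kg·m·s⁻²) · A⁻¹ = kg²·m³·s⁻⁵·A⁻².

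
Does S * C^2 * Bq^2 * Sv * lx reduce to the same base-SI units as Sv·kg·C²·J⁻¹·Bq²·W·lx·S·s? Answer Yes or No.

Left side:
  S = 1/Ω (conductance is reciprocal resistance),
      = kg⁻¹·m⁻²·s³·A².
  C = A·s = s·A (charge = current × time).
  So C² = s²·A².
  Bq = 1/s = s⁻¹ (activity is decays per second).
  So Bq² = s⁻².
  Sv = J/kg (equivalent dose = energy per mass),
      = m²·s⁻².
  lx = lm/m² (illuminance = luminous flux per area),
      = m⁻²·cd.
  Combining: S·C²·Bq²·Sv·lx = (kg⁻¹·m⁻²·s³·A²) · (s²·A²) · s⁻² · (m²·s⁻²) · (m⁻²·cd) = kg⁻¹·m⁻²·s·A⁴·cd.
Right side:
  Sv = J/kg (equivalent dose = energy per mass),
      = m²·s⁻².
  C = A·s = s·A (charge = current × time).
  So C² = s²·A².
  J = N·m (work = force × distance),
      = kg·m²·s⁻².
  So J⁻¹ = kg⁻¹·m⁻²·s².
  Bq = 1/s = s⁻¹ (activity is decays per second).
  So Bq² = s⁻².
  W = J/s (power = energy per time),
      = kg·m²·s⁻³.
  lx = lm/m² (illuminance = luminous flux per area),
      = m⁻²·cd.
  S = 1/Ω (conductance is reciprocal resistance),
      = kg⁻¹·m⁻²·s³·A².
  Combining: Sv·kg·C²·J⁻¹·Bq²·W·lx·S·s = (m²·s⁻²) · kg · (s²·A²) · (kg⁻¹·m⁻²·s²) · s⁻² · (kg·m²·s⁻³) · (m⁻²·cd) · (kg⁻¹·m⁻²·s³·A²) · s = m⁻²·s·A⁴·cd.
Left is kg⁻¹·m⁻²·s·A⁴·cd; right is m⁻²·s·A⁴·cd — different.

No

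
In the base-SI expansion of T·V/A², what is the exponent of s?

-5

T = Wb/m² (flux density = flux per area),
    = kg·s⁻²·A⁻¹.
V = W/A (potential = power per current),
    = kg·m²·s⁻³·A⁻¹.
Combining: T·V·A⁻² = (kg·s⁻²·A⁻¹) · (kg·m²·s⁻³·A⁻¹) · A⁻² = kg²·m²·s⁻⁵·A⁻⁴.
The exponent of s is -5.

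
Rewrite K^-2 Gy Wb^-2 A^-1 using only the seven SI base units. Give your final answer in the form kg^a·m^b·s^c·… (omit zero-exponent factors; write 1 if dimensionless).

kg⁻²·m⁻²·s²·A·K⁻²

Gy = m²·s⁻².
Wb = kg·m²·s⁻²·A⁻¹.
So Wb⁻² = kg⁻²·m⁻⁴·s⁴·A².
Combining: K⁻²·Gy·Wb⁻²·A⁻¹ = K⁻² · (m²·s⁻²) · (kg⁻²·m⁻⁴·s⁴·A²) · A⁻¹ = kg⁻²·m⁻²·s²·A·K⁻².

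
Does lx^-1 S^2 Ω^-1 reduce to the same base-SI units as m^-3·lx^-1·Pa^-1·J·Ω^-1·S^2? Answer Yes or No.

Yes

Left side:
  lx = m⁻²·cd.
  So lx⁻¹ = m²·cd⁻¹.
  S = kg⁻¹·m⁻²·s³·A².
  So S² = kg⁻²·m⁻⁴·s⁶·A⁴.
  Ω = kg·m²·s⁻³·A⁻².
  So Ω⁻¹ = kg⁻¹·m⁻²·s³·A².
  Combining: lx⁻¹·S²·Ω⁻¹ = (m²·cd⁻¹) · (kg⁻²·m⁻⁴·s⁶·A⁴) · (kg⁻¹·m⁻²·s³·A²) = kg⁻³·m⁻⁴·s⁹·A⁶·cd⁻¹.
Right side:
  lx = m⁻²·cd.
  So lx⁻¹ = m²·cd⁻¹.
  Pa = kg·m⁻¹·s⁻².
  So Pa⁻¹ = kg⁻¹·m·s².
  J = kg·m²·s⁻².
  Ω = kg·m²·s⁻³·A⁻².
  So Ω⁻¹ = kg⁻¹·m⁻²·s³·A².
  S = kg⁻¹·m⁻²·s³·A².
  So S² = kg⁻²·m⁻⁴·s⁶·A⁴.
  Combining: m⁻³·lx⁻¹·Pa⁻¹·J·Ω⁻¹·S² = m⁻³ · (m²·cd⁻¹) · (kg⁻¹·m·s²) · (kg·m²·s⁻²) · (kg⁻¹·m⁻²·s³·A²) · (kg⁻²·m⁻⁴·s⁶·A⁴) = kg⁻³·m⁻⁴·s⁹·A⁶·cd⁻¹.
Both reduce to kg⁻³·m⁻⁴·s⁹·A⁶·cd⁻¹.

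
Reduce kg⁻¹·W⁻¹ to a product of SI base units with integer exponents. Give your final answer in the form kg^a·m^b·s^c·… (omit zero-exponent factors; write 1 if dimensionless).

kg⁻²·m⁻²·s³

W = J/s (power = energy per time),
    = kg·m²·s⁻³.
So W⁻¹ = kg⁻¹·m⁻²·s³.
Combining: kg⁻¹·W⁻¹ = kg⁻¹ · (kg⁻¹·m⁻²·s³) = kg⁻²·m⁻²·s³.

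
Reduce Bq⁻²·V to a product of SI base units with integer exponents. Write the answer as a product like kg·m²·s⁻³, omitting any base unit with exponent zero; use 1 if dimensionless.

Bq = s⁻¹.
So Bq⁻² = s².
V = kg·m²·s⁻³·A⁻¹.
Combining: Bq⁻²·V = s² · (kg·m²·s⁻³·A⁻¹) = kg·m²·s⁻¹·A⁻¹.

kg·m²·s⁻¹·A⁻¹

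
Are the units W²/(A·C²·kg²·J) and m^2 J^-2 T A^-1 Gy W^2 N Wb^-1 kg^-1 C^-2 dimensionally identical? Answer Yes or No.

No

Left side:
  C = s·A.
  So C⁻² = s⁻²·A⁻².
  J = kg·m²·s⁻².
  So J⁻¹ = kg⁻¹·m⁻²·s².
  W = kg·m²·s⁻³.
  So W² = kg²·m⁴·s⁻⁶.
  Combining: A⁻¹·C⁻²·kg⁻²·J⁻¹·W² = A⁻¹ · (s⁻²·A⁻²) · kg⁻² · (kg⁻¹·m⁻²·s²) · (kg²·m⁴·s⁻⁶) = kg⁻¹·m²·s⁻⁶·A⁻³.
Right side:
  J = N·m (work = force × distance),
      = kg·m²·s⁻².
  So J⁻² = kg⁻²·m⁻⁴·s⁴.
  T = Wb/m² (flux density = flux per area),
      = kg·s⁻²·A⁻¹.
  Gy = J/kg (absorbed dose = energy per mass),
      = m²·s⁻².
  W = J/s (power = energy per time),
      = kg·m²·s⁻³.
  So W² = kg²·m⁴·s⁻⁶.
  N = kg·m/s² = kg·m·s⁻² (force = mass × acceleration).
  Wb = V·s (flux: a volt is a weber per second),
      = kg·m²·s⁻²·A⁻¹.
  So Wb⁻¹ = kg⁻¹·m⁻²·s²·A.
  C = A·s = s·A (charge = current × time).
  So C⁻² = s⁻²·A⁻².
  Combining: m²·J⁻²·T·A⁻¹·Gy·W²·N·Wb⁻¹·kg⁻¹·C⁻² = m² · (kg⁻²·m⁻⁴·s⁴) · (kg·s⁻²·A⁻¹) · A⁻¹ · (m²·s⁻²) · (kg²·m⁴·s⁻⁶) · (kg·m·s⁻²) · (kg⁻¹·m⁻²·s²·A) · kg⁻¹ · (s⁻²·A⁻²) = m³·s⁻⁸·A⁻³.
Left is kg⁻¹·m²·s⁻⁶·A⁻³; right is m³·s⁻⁸·A⁻³ — different.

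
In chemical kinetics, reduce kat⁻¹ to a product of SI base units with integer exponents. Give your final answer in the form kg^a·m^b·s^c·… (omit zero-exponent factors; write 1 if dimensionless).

kat = mol/s = s⁻¹·mol (catalytic activity).
So kat⁻¹ = s·mol⁻¹.

s·mol⁻¹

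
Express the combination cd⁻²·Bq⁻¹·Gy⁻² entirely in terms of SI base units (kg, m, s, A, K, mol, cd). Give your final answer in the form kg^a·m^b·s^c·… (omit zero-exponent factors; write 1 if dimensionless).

Bq = s⁻¹.
So Bq⁻¹ = s.
Gy = m²·s⁻².
So Gy⁻² = m⁻⁴·s⁴.
Combining: cd⁻²·Bq⁻¹·Gy⁻² = cd⁻² · s · (m⁻⁴·s⁴) = m⁻⁴·s⁵·cd⁻².

m⁻⁴·s⁵·cd⁻²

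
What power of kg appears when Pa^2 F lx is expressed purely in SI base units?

1

Pa = N/m² (pressure = force per area),
    = kg·m⁻¹·s⁻².
So Pa² = kg²·m⁻²·s⁻⁴.
F = C/V (capacitance = charge per voltage),
    = A·s/(kg·m²·s⁻³·A⁻¹) (substituting C and V),
    = kg⁻¹·m⁻²·s⁴·A².
lx = lm/m² (illuminance = luminous flux per area),
    = m⁻²·cd.
Combining: Pa²·F·lx = (kg²·m⁻²·s⁻⁴) · (kg⁻¹·m⁻²·s⁴·A²) · (m⁻²·cd) = kg·m⁻⁶·A²·cd.
The exponent of kg is 1.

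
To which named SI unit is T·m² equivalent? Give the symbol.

Wb

T = kg·s⁻²·A⁻¹.
Combining: T·m² = (kg·s⁻²·A⁻¹) · m² = kg·m²·s⁻²·A⁻¹.
kg·m²·s⁻²·A⁻¹ is the base-SI form of the weber.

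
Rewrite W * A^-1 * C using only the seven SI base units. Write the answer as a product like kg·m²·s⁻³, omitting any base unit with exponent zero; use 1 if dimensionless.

W = J/s (power = energy per time),
    = kg·m²·s⁻³.
C = A·s = s·A (charge = current × time).
Combining: W·A⁻¹·C = (kg·m²·s⁻³) · A⁻¹ · (s·A) = kg·m²·s⁻².

kg·m²·s⁻²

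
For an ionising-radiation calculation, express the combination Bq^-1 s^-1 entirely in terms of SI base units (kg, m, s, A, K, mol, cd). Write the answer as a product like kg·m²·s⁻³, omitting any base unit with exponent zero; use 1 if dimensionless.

1

Bq = s⁻¹.
So Bq⁻¹ = s.
Combining: Bq⁻¹·s⁻¹ = s · s⁻¹ = 1.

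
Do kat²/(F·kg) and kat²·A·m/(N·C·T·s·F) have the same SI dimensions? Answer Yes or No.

No

Left side:
  F = kg⁻¹·m⁻²·s⁴·A².
  So F⁻¹ = kg·m²·s⁻⁴·A⁻².
  kat = s⁻¹·mol.
  So kat² = s⁻²·mol².
  Combining: F⁻¹·kg⁻¹·kat² = (kg·m²·s⁻⁴·A⁻²) · kg⁻¹ · (s⁻²·mol²) = m²·s⁻⁶·A⁻²·mol².
Right side:
  N = kg·m/s² = kg·m·s⁻² (force = mass × acceleration).
  So N⁻¹ = kg⁻¹·m⁻¹·s².
  kat = mol/s = s⁻¹·mol (catalytic activity).
  So kat² = s⁻²·mol².
  C = A·s = s·A (charge = current × time).
  So C⁻¹ = s⁻¹·A⁻¹.
  T = Wb/m² (flux density = flux per area),
      = kg·s⁻²·A⁻¹.
  So T⁻¹ = kg⁻¹·s²·A.
  F = C/V (capacitance = charge per voltage),
      = A·s/(kg·m²·s⁻³·A⁻¹) (substituting C and V),
      = kg⁻¹·m⁻²·s⁴·A².
  So F⁻¹ = kg·m²·s⁻⁴·A⁻².
  Combining: N⁻¹·kat²·A·C⁻¹·T⁻¹·s⁻¹·m·F⁻¹ = (kg⁻¹·m⁻¹·s²) · (s⁻²·mol²) · A · (s⁻¹·A⁻¹) · (kg⁻¹·s²·A) · s⁻¹ · m · (kg·m²·s⁻⁴·A⁻²) = kg⁻¹·m²·s⁻⁴·A⁻¹·mol².
Left is m²·s⁻⁶·A⁻²·mol²; right is kg⁻¹·m²·s⁻⁴·A⁻¹·mol² — different.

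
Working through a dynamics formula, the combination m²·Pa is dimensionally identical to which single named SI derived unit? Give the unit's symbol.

N

Pa = kg·m⁻¹·s⁻².
Combining: m²·Pa = m² · (kg·m⁻¹·s⁻²) = kg·m·s⁻².
kg·m·s⁻² is the base-SI form of the newton.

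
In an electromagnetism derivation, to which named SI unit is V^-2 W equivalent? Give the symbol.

V = W/A (potential = power per current),
    = kg·m²·s⁻³·A⁻¹.
So V⁻² = kg⁻²·m⁻⁴·s⁶·A².
W = J/s (power = energy per time),
    = kg·m²·s⁻³.
Combining: V⁻²·W = (kg⁻²·m⁻⁴·s⁶·A²) · (kg·m²·s⁻³) = kg⁻¹·m⁻²·s³·A².
kg⁻¹·m⁻²·s³·A² is the base-SI form of the siemens.

S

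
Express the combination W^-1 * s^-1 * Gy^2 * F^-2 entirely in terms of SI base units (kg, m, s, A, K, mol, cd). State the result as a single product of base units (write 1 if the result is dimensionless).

kg·m⁶·s⁻¹⁰·A⁻⁴

W = J/s (power = energy per time),
    = kg·m²·s⁻³.
So W⁻¹ = kg⁻¹·m⁻²·s³.
Gy = J/kg (absorbed dose = energy per mass),
    = m²·s⁻².
So Gy² = m⁴·s⁻⁴.
F = C/V (capacitance = charge per voltage),
    = A·s/(kg·m²·s⁻³·A⁻¹) (substituting C and V),
    = kg⁻¹·m⁻²·s⁴·A².
So F⁻² = kg²·m⁴·s⁻⁸·A⁻⁴.
Combining: W⁻¹·s⁻¹·Gy²·F⁻² = (kg⁻¹·m⁻²·s³) · s⁻¹ · (m⁴·s⁻⁴) · (kg²·m⁴·s⁻⁸·A⁻⁴) = kg·m⁶·s⁻¹⁰·A⁻⁴.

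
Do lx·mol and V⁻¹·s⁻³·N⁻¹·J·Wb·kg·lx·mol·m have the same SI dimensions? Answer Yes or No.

No

Left side:
  lx = lm/m² (illuminance = luminous flux per area),
      = m⁻²·cd.
  Combining: lx·mol = (m⁻²·cd) · mol = m⁻²·mol·cd.
Right side:
  V = kg·m²·s⁻³·A⁻¹.
  So V⁻¹ = kg⁻¹·m⁻²·s³·A.
  N = kg·m·s⁻².
  So N⁻¹ = kg⁻¹·m⁻¹·s².
  J = kg·m²·s⁻².
  Wb = kg·m²·s⁻²·A⁻¹.
  lx = m⁻²·cd.
  Combining: V⁻¹·s⁻³·N⁻¹·J·Wb·kg·lx·mol·m = (kg⁻¹·m⁻²·s³·A) · s⁻³ · (kg⁻¹·m⁻¹·s²) · (kg·m²·s⁻²) · (kg·m²·s⁻²·A⁻¹) · kg · (m⁻²·cd) · mol · m = kg·s⁻²·mol·cd.
Left is m⁻²·mol·cd; right is kg·s⁻²·mol·cd — different.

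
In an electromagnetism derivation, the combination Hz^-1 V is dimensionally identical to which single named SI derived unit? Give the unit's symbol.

Wb

Hz = 1/s = s⁻¹ (frequency is cycles per second).
So Hz⁻¹ = s.
V = W/A (potential = power per current),
    = kg·m²·s⁻³·A⁻¹.
Combining: Hz⁻¹·V = s · (kg·m²·s⁻³·A⁻¹) = kg·m²·s⁻²·A⁻¹.
kg·m²·s⁻²·A⁻¹ is the base-SI form of the weber.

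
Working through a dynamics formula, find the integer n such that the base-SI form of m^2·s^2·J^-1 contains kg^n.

J = N·m (work = force × distance),
    = kg·m²·s⁻².
So J⁻¹ = kg⁻¹·m⁻²·s².
Combining: m²·s²·J⁻¹ = m² · s² · (kg⁻¹·m⁻²·s²) = kg⁻¹·s⁴.
The exponent of kg is -1.

-1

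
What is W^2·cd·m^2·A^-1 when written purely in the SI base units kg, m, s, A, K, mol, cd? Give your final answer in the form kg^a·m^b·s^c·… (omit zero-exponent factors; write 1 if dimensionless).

W = J/s (power = energy per time),
    = kg·m²·s⁻³.
So W² = kg²·m⁴·s⁻⁶.
Combining: W²·cd·m²·A⁻¹ = (kg²·m⁴·s⁻⁶) · cd · m² · A⁻¹ = kg²·m⁶·s⁻⁶·A⁻¹·cd.

kg²·m⁶·s⁻⁶·A⁻¹·cd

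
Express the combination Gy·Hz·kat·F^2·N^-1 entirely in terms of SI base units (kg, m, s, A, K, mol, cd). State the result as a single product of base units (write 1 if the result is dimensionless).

kg⁻³·m⁻³·s⁶·A⁴·mol

Gy = J/kg (absorbed dose = energy per mass),
    = m²·s⁻².
Hz = 1/s = s⁻¹ (frequency is cycles per second).
kat = mol/s = s⁻¹·mol (catalytic activity).
F = C/V (capacitance = charge per voltage),
    = A·s/(kg·m²·s⁻³·A⁻¹) (substituting C and V),
    = kg⁻¹·m⁻²·s⁴·A².
So F² = kg⁻²·m⁻⁴·s⁸·A⁴.
N = kg·m/s² = kg·m·s⁻² (force = mass × acceleration).
So N⁻¹ = kg⁻¹·m⁻¹·s².
Combining: Gy·Hz·kat·F²·N⁻¹ = (m²·s⁻²) · s⁻¹ · (s⁻¹·mol) · (kg⁻²·m⁻⁴·s⁸·A⁴) · (kg⁻¹·m⁻¹·s²) = kg⁻³·m⁻³·s⁶·A⁴·mol.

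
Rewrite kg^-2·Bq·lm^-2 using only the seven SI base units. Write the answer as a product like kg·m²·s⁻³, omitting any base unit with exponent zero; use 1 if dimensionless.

kg⁻²·s⁻¹·cd⁻²

Bq = 1/s = s⁻¹ (activity is decays per second).
lm = cd·sr = cd (luminous flux; sr is dimensionless).
So lm⁻² = cd⁻².
Combining: kg⁻²·Bq·lm⁻² = kg⁻² · s⁻¹ · cd⁻² = kg⁻²·s⁻¹·cd⁻².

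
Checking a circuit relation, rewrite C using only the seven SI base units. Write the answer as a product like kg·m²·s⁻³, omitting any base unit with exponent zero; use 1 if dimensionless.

s·A

C = s·A.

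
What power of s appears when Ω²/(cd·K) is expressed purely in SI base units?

Ω = kg·m²·s⁻³·A⁻².
So Ω² = kg²·m⁴·s⁻⁶·A⁻⁴.
Combining: cd⁻¹·K⁻¹·Ω² = cd⁻¹ · K⁻¹ · (kg²·m⁴·s⁻⁶·A⁻⁴) = kg²·m⁴·s⁻⁶·A⁻⁴·K⁻¹·cd⁻¹.
The exponent of s is -6.

-6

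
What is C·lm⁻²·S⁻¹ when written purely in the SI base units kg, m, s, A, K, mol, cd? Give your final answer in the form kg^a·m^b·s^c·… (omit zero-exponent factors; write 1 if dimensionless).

kg·m²·s⁻²·A⁻¹·cd⁻²

C = s·A.
lm = cd.
So lm⁻² = cd⁻².
S = kg⁻¹·m⁻²·s³·A².
So S⁻¹ = kg·m²·s⁻³·A⁻².
Combining: C·lm⁻²·S⁻¹ = (s·A) · cd⁻² · (kg·m²·s⁻³·A⁻²) = kg·m²·s⁻²·A⁻¹·cd⁻².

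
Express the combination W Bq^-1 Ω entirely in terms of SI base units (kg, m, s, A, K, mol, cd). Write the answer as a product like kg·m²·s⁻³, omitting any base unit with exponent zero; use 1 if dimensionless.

W = kg·m²·s⁻³.
Bq = s⁻¹.
So Bq⁻¹ = s.
Ω = kg·m²·s⁻³·A⁻².
Combining: W·Bq⁻¹·Ω = (kg·m²·s⁻³) · s · (kg·m²·s⁻³·A⁻²) = kg²·m⁴·s⁻⁵·A⁻².

kg²·m⁴·s⁻⁵·A⁻²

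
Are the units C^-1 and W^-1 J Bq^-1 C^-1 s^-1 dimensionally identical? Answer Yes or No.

No

Left side:
  C = s·A.
  So C⁻¹ = s⁻¹·A⁻¹.
Right side:
  W = J/s (power = energy per time),
      = kg·m²·s⁻³.
  So W⁻¹ = kg⁻¹·m⁻²·s³.
  J = N·m (work = force × distance),
      = kg·m²·s⁻².
  Bq = 1/s = s⁻¹ (activity is decays per second).
  So Bq⁻¹ = s.
  C = A·s = s·A (charge = current × time).
  So C⁻¹ = s⁻¹·A⁻¹.
  Combining: W⁻¹·J·Bq⁻¹·C⁻¹·s⁻¹ = (kg⁻¹·m⁻²·s³) · (kg·m²·s⁻²) · s · (s⁻¹·A⁻¹) · s⁻¹ = A⁻¹.
Left is s⁻¹·A⁻¹; right is A⁻¹ — different.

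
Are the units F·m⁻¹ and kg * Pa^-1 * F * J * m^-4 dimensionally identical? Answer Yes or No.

Left side:
  F = C/V (capacitance = charge per voltage),
      = A·s/(kg·m²·s⁻³·A⁻¹) (substituting C and V),
      = kg⁻¹·m⁻²·s⁴·A².
  Combining: F·m⁻¹ = (kg⁻¹·m⁻²·s⁴·A²) · m⁻¹ = kg⁻¹·m⁻³·s⁴·A².
Right side:
  Pa = kg·m⁻¹·s⁻².
  So Pa⁻¹ = kg⁻¹·m·s².
  F = kg⁻¹·m⁻²·s⁴·A².
  J = kg·m²·s⁻².
  Combining: kg·Pa⁻¹·F·J·m⁻⁴ = kg · (kg⁻¹·m·s²) · (kg⁻¹·m⁻²·s⁴·A²) · (kg·m²·s⁻²) · m⁻⁴ = m⁻³·s⁴·A².
Left is kg⁻¹·m⁻³·s⁴·A²; right is m⁻³·s⁴·A² — different.

No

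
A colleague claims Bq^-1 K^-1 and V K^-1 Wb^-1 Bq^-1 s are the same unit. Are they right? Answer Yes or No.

Yes

Left side:
  Bq = s⁻¹.
  So Bq⁻¹ = s.
  Combining: Bq⁻¹·K⁻¹ = s · K⁻¹ = s·K⁻¹.
Right side:
  V = W/A (potential = power per current),
      = kg·m²·s⁻³·A⁻¹.
  Wb = V·s (flux: a volt is a weber per second),
      = kg·m²·s⁻²·A⁻¹.
  So Wb⁻¹ = kg⁻¹·m⁻²·s²·A.
  Bq = 1/s = s⁻¹ (activity is decays per second).
  So Bq⁻¹ = s.
  Combining: V·K⁻¹·Wb⁻¹·Bq⁻¹·s = (kg·m²·s⁻³·A⁻¹) · K⁻¹ · (kg⁻¹·m⁻²·s²·A) · s · s = s·K⁻¹.
Both reduce to s·K⁻¹.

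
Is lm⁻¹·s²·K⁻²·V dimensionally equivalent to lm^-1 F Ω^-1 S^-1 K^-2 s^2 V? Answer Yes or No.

No

Left side:
  lm = cd.
  So lm⁻¹ = cd⁻¹.
  V = kg·m²·s⁻³·A⁻¹.
  Combining: lm⁻¹·s²·K⁻²·V = cd⁻¹ · s² · K⁻² · (kg·m²·s⁻³·A⁻¹) = kg·m²·s⁻¹·A⁻¹·K⁻²·cd⁻¹.
Right side:
  lm = cd·sr = cd (luminous flux; sr is dimensionless).
  So lm⁻¹ = cd⁻¹.
  F = C/V (capacitance = charge per voltage),
      = A·s/(kg·m²·s⁻³·A⁻¹) (substituting C and V),
      = kg⁻¹·m⁻²·s⁴·A².
  Ω = V/A (resistance = voltage per current),
      = kg·m²·s⁻³·A⁻².
  So Ω⁻¹ = kg⁻¹·m⁻²·s³·A².
  S = 1/Ω (conductance is reciprocal resistance),
      = kg⁻¹·m⁻²·s³·A².
  So S⁻¹ = kg·m²·s⁻³·A⁻².
  V = W/A (potential = power per current),
      = kg·m²·s⁻³·A⁻¹.
  Combining: lm⁻¹·F·Ω⁻¹·S⁻¹·K⁻²·s²·V = cd⁻¹ · (kg⁻¹·m⁻²·s⁴·A²) · (kg⁻¹·m⁻²·s³·A²) · (kg·m²·s⁻³·A⁻²) · K⁻² · s² · (kg·m²·s⁻³·A⁻¹) = s³·A·K⁻²·cd⁻¹.
Left is kg·m²·s⁻¹·A⁻¹·K⁻²·cd⁻¹; right is s³·A·K⁻²·cd⁻¹ — different.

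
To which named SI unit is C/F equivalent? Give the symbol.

V

C = s·A.
F = kg⁻¹·m⁻²·s⁴·A².
So F⁻¹ = kg·m²·s⁻⁴·A⁻².
Combining: C·F⁻¹ = (s·A) · (kg·m²·s⁻⁴·A⁻²) = kg·m²·s⁻³·A⁻¹.
kg·m²·s⁻³·A⁻¹ is the base-SI form of the volt.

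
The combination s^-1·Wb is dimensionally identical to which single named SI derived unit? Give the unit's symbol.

V

Wb = V·s (flux: a volt is a weber per second),
    = kg·m²·s⁻²·A⁻¹.
Combining: s⁻¹·Wb = s⁻¹ · (kg·m²·s⁻²·A⁻¹) = kg·m²·s⁻³·A⁻¹.
kg·m²·s⁻³·A⁻¹ is the base-SI form of the volt.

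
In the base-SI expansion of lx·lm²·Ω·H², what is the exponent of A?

-6

lx = m⁻²·cd.
lm = cd.
So lm² = cd².
Ω = kg·m²·s⁻³·A⁻².
H = kg·m²·s⁻²·A⁻².
So H² = kg²·m⁴·s⁻⁴·A⁻⁴.
Combining: lx·lm²·Ω·H² = (m⁻²·cd) · cd² · (kg·m²·s⁻³·A⁻²) · (kg²·m⁴·s⁻⁴·A⁻⁴) = kg³·m⁴·s⁻⁷·A⁻⁶·cd³.
The exponent of A is -6.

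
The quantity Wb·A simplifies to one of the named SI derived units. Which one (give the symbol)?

Wb = kg·m²·s⁻²·A⁻¹.
Combining: Wb·A = (kg·m²·s⁻²·A⁻¹) · A = kg·m²·s⁻².
kg·m²·s⁻² is the base-SI form of the joule.

J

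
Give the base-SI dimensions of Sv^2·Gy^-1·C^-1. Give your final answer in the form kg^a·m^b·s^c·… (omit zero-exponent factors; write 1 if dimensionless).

m²·s⁻³·A⁻¹

Sv = J/kg (equivalent dose = energy per mass),
    = m²·s⁻².
So Sv² = m⁴·s⁻⁴.
Gy = J/kg (absorbed dose = energy per mass),
    = m²·s⁻².
So Gy⁻¹ = m⁻²·s².
C = A·s = s·A (charge = current × time).
So C⁻¹ = s⁻¹·A⁻¹.
Combining: Sv²·Gy⁻¹·C⁻¹ = (m⁴·s⁻⁴) · (m⁻²·s²) · (s⁻¹·A⁻¹) = m²·s⁻³·A⁻¹.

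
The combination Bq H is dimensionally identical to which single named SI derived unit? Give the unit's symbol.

Bq = s⁻¹.
H = kg·m²·s⁻²·A⁻².
Combining: Bq·H = s⁻¹ · (kg·m²·s⁻²·A⁻²) = kg·m²·s⁻³·A⁻².
kg·m²·s⁻³·A⁻² is the base-SI form of the ohm.

Ω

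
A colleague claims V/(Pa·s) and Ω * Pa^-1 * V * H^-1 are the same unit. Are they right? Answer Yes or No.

Yes

Left side:
  Pa = N/m² (pressure = force per area),
      = kg·m⁻¹·s⁻².
  So Pa⁻¹ = kg⁻¹·m·s².
  V = W/A (potential = power per current),
      = kg·m²·s⁻³·A⁻¹.
  Combining: Pa⁻¹·s⁻¹·V = (kg⁻¹·m·s²) · s⁻¹ · (kg·m²·s⁻³·A⁻¹) = m³·s⁻²·A⁻¹.
Right side:
  Ω = kg·m²·s⁻³·A⁻².
  Pa = kg·m⁻¹·s⁻².
  So Pa⁻¹ = kg⁻¹·m·s².
  V = kg·m²·s⁻³·A⁻¹.
  H = kg·m²·s⁻²·A⁻².
  So H⁻¹ = kg⁻¹·m⁻²·s²·A².
  Combining: Ω·Pa⁻¹·V·H⁻¹ = (kg·m²·s⁻³·A⁻²) · (kg⁻¹·m·s²) · (kg·m²·s⁻³·A⁻¹) · (kg⁻¹·m⁻²·s²·A²) = m³·s⁻²·A⁻¹.
Both reduce to m³·s⁻²·A⁻¹.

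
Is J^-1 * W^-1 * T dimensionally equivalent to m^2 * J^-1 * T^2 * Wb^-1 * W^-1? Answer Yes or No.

Left side:
  J = kg·m²·s⁻².
  So J⁻¹ = kg⁻¹·m⁻²·s².
  W = kg·m²·s⁻³.
  So W⁻¹ = kg⁻¹·m⁻²·s³.
  T = kg·s⁻²·A⁻¹.
  Combining: J⁻¹·W⁻¹·T = (kg⁻¹·m⁻²·s²) · (kg⁻¹·m⁻²·s³) · (kg·s⁻²·A⁻¹) = kg⁻¹·m⁻⁴·s³·A⁻¹.
Right side:
  J = N·m (work = force × distance),
      = kg·m²·s⁻².
  So J⁻¹ = kg⁻¹·m⁻²·s².
  T = Wb/m² (flux density = flux per area),
      = kg·s⁻²·A⁻¹.
  So T² = kg²·s⁻⁴·A⁻².
  Wb = V·s (flux: a volt is a weber per second),
      = kg·m²·s⁻²·A⁻¹.
  So Wb⁻¹ = kg⁻¹·m⁻²·s²·A.
  W = J/s (power = energy per time),
      = kg·m²·s⁻³.
  So W⁻¹ = kg⁻¹·m⁻²·s³.
  Combining: m²·J⁻¹·T²·Wb⁻¹·W⁻¹ = m² · (kg⁻¹·m⁻²·s²) · (kg²·s⁻⁴·A⁻²) · (kg⁻¹·m⁻²·s²·A) · (kg⁻¹·m⁻²·s³) = kg⁻¹·m⁻⁴·s³·A⁻¹.
Both reduce to kg⁻¹·m⁻⁴·s³·A⁻¹.

Yes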